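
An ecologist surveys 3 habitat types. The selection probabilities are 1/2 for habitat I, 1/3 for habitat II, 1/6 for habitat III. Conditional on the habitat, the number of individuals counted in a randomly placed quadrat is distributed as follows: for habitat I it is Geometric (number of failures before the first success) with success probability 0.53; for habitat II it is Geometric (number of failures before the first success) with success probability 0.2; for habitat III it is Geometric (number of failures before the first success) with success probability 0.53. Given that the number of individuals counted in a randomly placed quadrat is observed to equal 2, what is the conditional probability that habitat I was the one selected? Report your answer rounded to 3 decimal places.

0.485

Likelihoods P(X=2 | ·): I: 0.117077; II: 0.128; III: 0.117077.
Posterior ∝ prior × likelihood. Numerator for I: 0.5·0.117077 = 0.0585385.
Normalizing constant: 0.5·0.117077 + 0.333333·0.128 + 0.166667·0.117077 = 0.120718.
P(I | observation) = 0.0585385 / 0.120718 = 0.484919.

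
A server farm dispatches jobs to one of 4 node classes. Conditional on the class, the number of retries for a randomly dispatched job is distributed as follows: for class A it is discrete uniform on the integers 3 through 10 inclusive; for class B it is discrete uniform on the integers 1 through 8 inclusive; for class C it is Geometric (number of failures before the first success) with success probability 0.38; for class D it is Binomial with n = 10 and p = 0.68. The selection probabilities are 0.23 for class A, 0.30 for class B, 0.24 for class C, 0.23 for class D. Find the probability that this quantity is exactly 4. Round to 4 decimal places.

Conditional on each class, P(X = 4): A: 0.125; B: 0.125; C: 0.0561501; D: 0.048212.
By total probability, P(X = 4) = 0.23·0.125 + 0.3·0.125 + 0.24·0.0561501 + 0.23·0.048212 = 0.0908148.

0.0908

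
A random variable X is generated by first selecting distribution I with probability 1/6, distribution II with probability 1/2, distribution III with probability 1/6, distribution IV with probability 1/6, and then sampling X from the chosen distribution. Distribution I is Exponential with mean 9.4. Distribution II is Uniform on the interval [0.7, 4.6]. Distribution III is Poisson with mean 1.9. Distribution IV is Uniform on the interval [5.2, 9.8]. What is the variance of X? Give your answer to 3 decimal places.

Per component, I: μ=9.4, E[X²]=176.72; II: μ=2.65, E[X²]=8.29; III: μ=1.9, E[X²]=5.51; IV: μ=7.5, E[X²]=58.0133.
E[X] = 0.166667·9.4 + 0.5·2.65 + 0.166667·1.9 + 0.166667·7.5 = 4.45833.
E[X²] = 0.166667·176.72 + 0.5·8.29 + 0.166667·5.51 + 0.166667·58.0133 = 44.1856.
Var(X) = E[X²] − (E[X])² = 44.1856 − 19.8767 = 24.3088.

24.309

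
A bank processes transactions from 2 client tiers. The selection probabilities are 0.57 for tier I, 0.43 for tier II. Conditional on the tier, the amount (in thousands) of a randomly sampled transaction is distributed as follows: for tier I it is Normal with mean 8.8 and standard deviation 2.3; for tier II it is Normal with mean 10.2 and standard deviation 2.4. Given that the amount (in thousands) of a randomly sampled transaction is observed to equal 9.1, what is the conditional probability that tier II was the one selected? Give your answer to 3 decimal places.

Likelihoods f(9.1 | ·): I: 0.171984; II: 0.149652.
Posterior ∝ prior × likelihood. Numerator for II: 0.43·0.149652 = 0.0643504.
Normalizing constant: 0.57·0.171984 + 0.43·0.149652 = 0.162381.
P(II | observation) = 0.0643504 / 0.162381 = 0.396292.

0.396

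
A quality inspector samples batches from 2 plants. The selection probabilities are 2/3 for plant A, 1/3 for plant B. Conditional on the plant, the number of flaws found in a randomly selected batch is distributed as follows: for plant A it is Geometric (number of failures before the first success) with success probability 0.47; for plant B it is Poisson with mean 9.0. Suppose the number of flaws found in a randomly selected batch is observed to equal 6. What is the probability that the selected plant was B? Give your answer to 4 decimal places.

0.8139

Likelihoods P(X=6 | ·): A: 0.0104172; B: 0.0910903.
Posterior ∝ prior × likelihood. Numerator for B: 0.333333·0.0910903 = 0.0303634.
Normalizing constant: 0.666667·0.0104172 + 0.333333·0.0910903 = 0.0373083.
P(B | observation) = 0.0303634 / 0.0373083 = 0.813853.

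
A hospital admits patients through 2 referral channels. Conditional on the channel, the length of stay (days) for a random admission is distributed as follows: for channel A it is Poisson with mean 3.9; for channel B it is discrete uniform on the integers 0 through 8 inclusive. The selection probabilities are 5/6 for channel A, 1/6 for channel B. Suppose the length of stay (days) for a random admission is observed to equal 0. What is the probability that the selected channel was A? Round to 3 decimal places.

Likelihoods P(X=0 | ·): A: 0.0202419; B: 0.111111.
Posterior ∝ prior × likelihood. Numerator for A: 0.833333·0.0202419 = 0.0168683.
Normalizing constant: 0.833333·0.0202419 + 0.166667·0.111111 = 0.0353868.
P(A | observation) = 0.0168683 / 0.0353868 = 0.476683.

0.477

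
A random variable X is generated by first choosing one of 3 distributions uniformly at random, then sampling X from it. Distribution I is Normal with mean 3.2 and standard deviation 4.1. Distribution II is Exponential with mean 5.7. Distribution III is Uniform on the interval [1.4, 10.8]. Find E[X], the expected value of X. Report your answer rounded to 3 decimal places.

5.000

Component means — I: 3.2; II: 5.7; III: 6.1.
E[X] = 0.333333·3.2 + 0.333333·5.7 + 0.333333·6.1 = 5.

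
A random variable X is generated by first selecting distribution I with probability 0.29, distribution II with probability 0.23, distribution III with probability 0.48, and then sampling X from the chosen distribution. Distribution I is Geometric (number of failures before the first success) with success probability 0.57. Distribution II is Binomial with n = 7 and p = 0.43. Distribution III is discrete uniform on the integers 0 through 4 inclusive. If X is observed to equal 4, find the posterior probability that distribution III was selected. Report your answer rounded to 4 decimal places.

Likelihoods P(X=4 | ·): I: 0.0194872; II: 0.221598; III: 0.2.
Posterior ∝ prior × likelihood. Numerator for III: 0.48·0.2 = 0.096.
Normalizing constant: 0.29·0.0194872 + 0.23·0.221598 + 0.48·0.2 = 0.152619.
P(III | observation) = 0.096 / 0.152619 = 0.629018.

0.6290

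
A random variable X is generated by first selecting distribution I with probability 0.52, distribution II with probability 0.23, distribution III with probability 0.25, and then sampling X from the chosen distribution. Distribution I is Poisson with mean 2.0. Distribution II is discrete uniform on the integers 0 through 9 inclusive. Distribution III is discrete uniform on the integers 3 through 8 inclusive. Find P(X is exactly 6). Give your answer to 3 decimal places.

Conditional on each component, P(X = 6): I: 0.0120298; II: 0.1; III: 0.166667.
By total probability, P(X = 6) = 0.52·0.0120298 + 0.23·0.1 + 0.25·0.166667 = 0.0709222.

0.071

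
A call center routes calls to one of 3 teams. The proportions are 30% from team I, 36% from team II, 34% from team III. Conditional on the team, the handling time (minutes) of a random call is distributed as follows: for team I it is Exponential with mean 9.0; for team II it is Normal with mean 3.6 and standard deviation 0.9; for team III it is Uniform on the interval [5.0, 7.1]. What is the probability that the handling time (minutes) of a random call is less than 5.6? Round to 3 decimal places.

Conditional on each team, P(X < 5.6): I: 0.46325; II: 0.986866; III: 0.285714.
By total probability, P(X < 5.6) = 0.3·0.46325 + 0.36·0.986866 + 0.34·0.285714 = 0.591389.

0.591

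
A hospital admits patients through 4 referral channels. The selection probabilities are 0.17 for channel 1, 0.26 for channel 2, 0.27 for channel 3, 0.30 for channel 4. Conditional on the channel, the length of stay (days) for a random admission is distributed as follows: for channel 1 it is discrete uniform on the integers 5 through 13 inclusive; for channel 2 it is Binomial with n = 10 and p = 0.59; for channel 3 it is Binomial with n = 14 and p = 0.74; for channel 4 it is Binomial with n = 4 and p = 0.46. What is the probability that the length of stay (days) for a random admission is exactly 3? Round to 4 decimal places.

0.0756

Conditional on each channel, P(X = 3): 1: 0; 2: 0.0479981; 3: 5.41381e-05; 4: 0.210246.
By total probability, P(X = 3) = 0.17·0 + 0.26·0.0479981 + 0.27·5.41381e-05 + 0.3·0.210246 = 0.0755679.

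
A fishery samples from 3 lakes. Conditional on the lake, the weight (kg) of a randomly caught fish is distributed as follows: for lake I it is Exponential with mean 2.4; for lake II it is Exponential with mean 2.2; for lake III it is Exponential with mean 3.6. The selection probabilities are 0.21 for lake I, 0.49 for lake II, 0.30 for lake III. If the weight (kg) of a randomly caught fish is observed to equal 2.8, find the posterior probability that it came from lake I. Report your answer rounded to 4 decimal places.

Likelihoods f(2.8 | ·): I: 0.129751; II: 0.127303; III: 0.127618.
Posterior ∝ prior × likelihood. Numerator for I: 0.21·0.129751 = 0.0272478.
Normalizing constant: 0.21·0.129751 + 0.49·0.127303 + 0.3·0.127618 = 0.127912.
P(I | observation) = 0.0272478 / 0.127912 = 0.21302.

0.2130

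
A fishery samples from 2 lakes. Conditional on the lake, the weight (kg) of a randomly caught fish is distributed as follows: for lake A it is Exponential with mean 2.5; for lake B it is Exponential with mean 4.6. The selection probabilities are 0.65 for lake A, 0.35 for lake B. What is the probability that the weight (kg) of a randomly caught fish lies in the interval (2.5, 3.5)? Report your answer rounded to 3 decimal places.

Conditional on each lake, P(2.5 < X < 3.5): A: 0.121282; B: 0.113465.
By total probability, P(2.5 < X < 3.5) = 0.65·0.121282 + 0.35·0.113465 = 0.118546.

0.119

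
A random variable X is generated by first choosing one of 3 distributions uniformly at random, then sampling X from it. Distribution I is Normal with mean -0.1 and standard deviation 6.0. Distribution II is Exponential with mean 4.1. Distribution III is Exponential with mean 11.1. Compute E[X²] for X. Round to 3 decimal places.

105.350

For each component E[X²] = Var + (mean)², giving I: 36.01; II: 33.62; III: 246.42.
Overall E[X²] = 0.333333·36.01 + 0.333333·33.62 + 0.333333·246.42 = 105.35.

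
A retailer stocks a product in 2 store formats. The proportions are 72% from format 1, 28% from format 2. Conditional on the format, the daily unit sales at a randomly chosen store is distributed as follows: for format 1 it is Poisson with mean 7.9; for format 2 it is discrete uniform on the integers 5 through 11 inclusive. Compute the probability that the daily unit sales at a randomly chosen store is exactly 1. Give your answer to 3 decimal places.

0.002

Conditional on each format, P(X = 1): 1: 0.00292887; 2: 0.
By total probability, P(X = 1) = 0.72·0.00292887 + 0.28·0 = 0.00210879.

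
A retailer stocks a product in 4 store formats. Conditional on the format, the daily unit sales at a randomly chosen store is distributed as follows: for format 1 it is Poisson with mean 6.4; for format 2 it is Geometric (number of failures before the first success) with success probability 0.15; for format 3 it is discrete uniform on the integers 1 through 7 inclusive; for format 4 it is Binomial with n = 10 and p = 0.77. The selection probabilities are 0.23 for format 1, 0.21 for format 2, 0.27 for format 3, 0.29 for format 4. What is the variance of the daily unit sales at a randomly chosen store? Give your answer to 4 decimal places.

12.9765

Per component, 1: μ=6.4, E[X²]=47.36; 2: μ=5.66667, E[X²]=69.8889; 3: μ=4, E[X²]=20; 4: μ=7.7, E[X²]=61.061.
E[X] = 0.23·6.4 + 0.21·5.66667 + 0.27·4 + 0.29·7.7 = 5.975.
E[X²] = 0.23·47.36 + 0.21·69.8889 + 0.27·20 + 0.29·61.061 = 48.6772.
Var(X) = E[X²] − (E[X])² = 48.6772 − 35.7006 = 12.9765.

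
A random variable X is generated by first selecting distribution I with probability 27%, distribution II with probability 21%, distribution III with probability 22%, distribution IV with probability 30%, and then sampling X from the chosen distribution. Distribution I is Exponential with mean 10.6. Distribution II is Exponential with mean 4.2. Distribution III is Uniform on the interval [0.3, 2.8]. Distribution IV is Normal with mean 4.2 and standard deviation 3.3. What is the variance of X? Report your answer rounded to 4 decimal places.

48.7163

Per component, I: μ=10.6, E[X²]=224.72; II: μ=4.2, E[X²]=35.28; III: μ=1.55, E[X²]=2.92333; IV: μ=4.2, E[X²]=28.53.
E[X] = 0.27·10.6 + 0.21·4.2 + 0.22·1.55 + 0.3·4.2 = 5.345.
E[X²] = 0.27·224.72 + 0.21·35.28 + 0.22·2.92333 + 0.3·28.53 = 77.2853.
Var(X) = E[X²] − (E[X])² = 77.2853 − 28.569 = 48.7163.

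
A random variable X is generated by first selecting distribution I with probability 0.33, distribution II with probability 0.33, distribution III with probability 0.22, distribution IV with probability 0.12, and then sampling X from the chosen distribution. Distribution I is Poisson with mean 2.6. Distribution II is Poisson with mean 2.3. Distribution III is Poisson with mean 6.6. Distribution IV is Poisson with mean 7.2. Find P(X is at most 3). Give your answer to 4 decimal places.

Conditional on each component, P(X ≤ 3): I: 0.736002; II: 0.799347; III: 0.105151; IV: 0.0719171.
By total probability, P(X ≤ 3) = 0.33·0.736002 + 0.33·0.799347 + 0.22·0.105151 + 0.12·0.0719171 = 0.538428.

0.5384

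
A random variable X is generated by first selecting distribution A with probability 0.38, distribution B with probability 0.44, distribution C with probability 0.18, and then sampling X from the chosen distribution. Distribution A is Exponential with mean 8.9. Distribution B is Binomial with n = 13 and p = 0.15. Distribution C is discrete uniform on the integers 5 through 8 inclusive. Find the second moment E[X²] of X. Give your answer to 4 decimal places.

For each component E[X²] = Var + (mean)², giving A: 158.42; B: 5.46; C: 43.5.
Overall E[X²] = 0.38·158.42 + 0.44·5.46 + 0.18·43.5 = 70.432.

70.4320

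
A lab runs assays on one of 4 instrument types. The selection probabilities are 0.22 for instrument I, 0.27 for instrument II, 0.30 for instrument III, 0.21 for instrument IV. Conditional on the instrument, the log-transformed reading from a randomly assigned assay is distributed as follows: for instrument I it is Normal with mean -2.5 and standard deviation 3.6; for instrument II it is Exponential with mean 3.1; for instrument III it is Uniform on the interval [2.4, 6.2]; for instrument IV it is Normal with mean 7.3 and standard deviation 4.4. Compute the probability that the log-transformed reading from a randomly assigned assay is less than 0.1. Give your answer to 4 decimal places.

Conditional on each instrument, P(X < 0.1): I: 0.764921; II: 0.0317433; III: 0; IV: 0.0508818.
By total probability, P(X < 0.1) = 0.22·0.764921 + 0.27·0.0317433 + 0.3·0 + 0.21·0.0508818 = 0.187539.

0.1875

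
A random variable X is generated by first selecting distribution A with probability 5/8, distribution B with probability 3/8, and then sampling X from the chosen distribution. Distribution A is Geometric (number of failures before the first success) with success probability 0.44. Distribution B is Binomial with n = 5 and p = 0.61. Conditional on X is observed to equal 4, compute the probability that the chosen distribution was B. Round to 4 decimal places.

0.7892

Likelihoods P(X=4 | ·): A: 0.0432718; B: 0.269994.
Posterior ∝ prior × likelihood. Numerator for B: 0.375·0.269994 = 0.101248.
Normalizing constant: 0.625·0.0432718 + 0.375·0.269994 = 0.128293.
P(B | observation) = 0.101248 / 0.128293 = 0.789194.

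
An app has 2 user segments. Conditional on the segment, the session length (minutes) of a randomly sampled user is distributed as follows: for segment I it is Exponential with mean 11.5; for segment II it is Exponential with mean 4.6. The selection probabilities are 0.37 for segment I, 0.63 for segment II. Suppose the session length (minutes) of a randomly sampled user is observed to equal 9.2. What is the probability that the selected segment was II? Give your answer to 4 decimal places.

0.5618

Likelihoods f(9.2 | ·): I: 0.0390721; II: 0.0294207.
Posterior ∝ prior × likelihood. Numerator for II: 0.63·0.0294207 = 0.018535.
Normalizing constant: 0.37·0.0390721 + 0.63·0.0294207 = 0.0329917.
P(II | observation) = 0.018535 / 0.0329917 = 0.561809.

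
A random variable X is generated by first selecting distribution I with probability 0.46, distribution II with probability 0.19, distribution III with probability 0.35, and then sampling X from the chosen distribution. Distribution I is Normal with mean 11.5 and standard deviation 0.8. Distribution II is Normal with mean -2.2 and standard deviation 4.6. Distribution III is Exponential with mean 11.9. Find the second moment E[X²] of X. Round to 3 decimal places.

165.196

For each component E[X²] = Var + (mean)², giving I: 132.89; II: 26; III: 283.22.
Overall E[X²] = 0.46·132.89 + 0.19·26 + 0.35·283.22 = 165.196.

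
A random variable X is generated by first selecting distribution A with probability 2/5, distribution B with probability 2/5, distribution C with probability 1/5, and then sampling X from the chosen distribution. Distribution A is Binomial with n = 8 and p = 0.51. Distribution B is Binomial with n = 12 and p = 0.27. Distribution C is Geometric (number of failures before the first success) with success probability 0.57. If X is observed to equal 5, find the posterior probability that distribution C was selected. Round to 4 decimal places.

Likelihoods P(X=5 | ·): A: 0.227315; B: 0.125546; C: 0.00837948.
Posterior ∝ prior × likelihood. Numerator for C: 0.2·0.00837948 = 0.0016759.
Normalizing constant: 0.4·0.227315 + 0.4·0.125546 + 0.2·0.00837948 = 0.14282.
P(C | observation) = 0.0016759 / 0.14282 = 0.0117343.

0.0117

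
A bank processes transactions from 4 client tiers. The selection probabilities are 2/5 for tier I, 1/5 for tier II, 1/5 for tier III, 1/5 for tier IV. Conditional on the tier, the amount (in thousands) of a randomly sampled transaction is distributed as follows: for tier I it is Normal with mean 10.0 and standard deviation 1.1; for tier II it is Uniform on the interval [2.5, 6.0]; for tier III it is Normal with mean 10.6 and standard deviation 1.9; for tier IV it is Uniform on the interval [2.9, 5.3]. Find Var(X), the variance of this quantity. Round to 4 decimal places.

10.2686

Per component, I: μ=10, E[X²]=101.21; II: μ=4.25, E[X²]=19.0833; III: μ=10.6, E[X²]=115.97; IV: μ=4.1, E[X²]=17.29.
E[X] = 0.4·10 + 0.2·4.25 + 0.2·10.6 + 0.2·4.1 = 7.79.
E[X²] = 0.4·101.21 + 0.2·19.0833 + 0.2·115.97 + 0.2·17.29 = 70.9527.
Var(X) = E[X²] − (E[X])² = 70.9527 − 60.6841 = 10.2686.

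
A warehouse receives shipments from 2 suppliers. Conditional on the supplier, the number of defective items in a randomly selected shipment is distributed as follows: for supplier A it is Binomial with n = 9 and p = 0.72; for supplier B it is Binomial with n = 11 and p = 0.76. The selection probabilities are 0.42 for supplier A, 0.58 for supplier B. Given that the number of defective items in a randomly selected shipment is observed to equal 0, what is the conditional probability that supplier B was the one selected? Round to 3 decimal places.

Likelihoods P(X=0 | ·): A: 1.05785e-05; B: 1.52168e-07.
Posterior ∝ prior × likelihood. Numerator for B: 0.58·1.52168e-07 = 8.82575e-08.
Normalizing constant: 0.42·1.05785e-05 + 0.58·1.52168e-07 = 4.53121e-06.
P(B | observation) = 8.82575e-08 / 4.53121e-06 = 0.0194777.

0.019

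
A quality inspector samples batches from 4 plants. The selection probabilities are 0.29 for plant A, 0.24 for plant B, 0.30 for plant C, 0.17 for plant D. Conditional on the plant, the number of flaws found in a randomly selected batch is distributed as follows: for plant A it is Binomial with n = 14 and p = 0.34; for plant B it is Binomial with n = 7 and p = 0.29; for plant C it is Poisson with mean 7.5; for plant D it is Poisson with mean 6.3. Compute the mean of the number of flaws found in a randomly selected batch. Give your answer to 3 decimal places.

Component means — A: 4.76; B: 2.03; C: 7.5; D: 6.3.
E[X] = 0.29·4.76 + 0.24·2.03 + 0.3·7.5 + 0.17·6.3 = 5.1886.

5.189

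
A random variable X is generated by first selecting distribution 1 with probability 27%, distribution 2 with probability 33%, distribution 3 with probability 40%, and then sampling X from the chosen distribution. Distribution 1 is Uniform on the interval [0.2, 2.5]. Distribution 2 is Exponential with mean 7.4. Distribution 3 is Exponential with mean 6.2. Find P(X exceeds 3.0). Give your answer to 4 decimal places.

Conditional on each component, P(X > 3.0): 1: 0; 2: 0.666706; 3: 0.616393.
By total probability, P(X > 3.0) = 0.27·0 + 0.33·0.666706 + 0.4·0.616393 = 0.46657.

0.4666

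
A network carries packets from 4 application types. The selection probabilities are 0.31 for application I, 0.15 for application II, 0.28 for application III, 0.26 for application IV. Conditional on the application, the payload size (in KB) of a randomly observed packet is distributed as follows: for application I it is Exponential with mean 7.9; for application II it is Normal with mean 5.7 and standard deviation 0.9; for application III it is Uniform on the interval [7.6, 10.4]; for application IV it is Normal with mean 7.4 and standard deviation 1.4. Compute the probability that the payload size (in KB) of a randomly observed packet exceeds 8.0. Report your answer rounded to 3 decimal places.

Conditional on each application, P(X > 8.0): I: 0.363252; II: 0.00530092; III: 0.857143; IV: 0.334118.
By total probability, P(X > 8.0) = 0.31·0.363252 + 0.15·0.00530092 + 0.28·0.857143 + 0.26·0.334118 = 0.440274.

0.440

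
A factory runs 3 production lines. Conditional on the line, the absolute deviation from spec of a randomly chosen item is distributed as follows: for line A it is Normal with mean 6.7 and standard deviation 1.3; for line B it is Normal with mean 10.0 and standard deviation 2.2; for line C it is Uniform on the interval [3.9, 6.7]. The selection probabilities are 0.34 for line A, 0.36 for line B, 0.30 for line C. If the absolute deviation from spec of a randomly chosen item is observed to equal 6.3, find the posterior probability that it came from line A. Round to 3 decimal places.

0.447

Likelihoods f(6.3 | ·): A: 0.29269; B: 0.0440843; C: 0.357143.
Posterior ∝ prior × likelihood. Numerator for A: 0.34·0.29269 = 0.0995147.
Normalizing constant: 0.34·0.29269 + 0.36·0.0440843 + 0.3·0.357143 = 0.222528.
P(A | observation) = 0.0995147 / 0.222528 = 0.447201.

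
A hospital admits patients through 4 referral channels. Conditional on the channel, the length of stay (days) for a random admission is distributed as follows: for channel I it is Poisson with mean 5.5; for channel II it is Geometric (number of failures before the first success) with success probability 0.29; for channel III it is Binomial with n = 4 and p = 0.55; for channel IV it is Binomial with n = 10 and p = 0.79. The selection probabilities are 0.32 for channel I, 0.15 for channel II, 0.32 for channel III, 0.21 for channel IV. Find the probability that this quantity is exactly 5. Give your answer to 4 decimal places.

0.0693

Conditional on each channel, P(X = 5): I: 0.171401; II: 0.0523227; III: 0; IV: 0.0316689.
By total probability, P(X = 5) = 0.32·0.171401 + 0.15·0.0523227 + 0.32·0 + 0.21·0.0316689 = 0.0693471.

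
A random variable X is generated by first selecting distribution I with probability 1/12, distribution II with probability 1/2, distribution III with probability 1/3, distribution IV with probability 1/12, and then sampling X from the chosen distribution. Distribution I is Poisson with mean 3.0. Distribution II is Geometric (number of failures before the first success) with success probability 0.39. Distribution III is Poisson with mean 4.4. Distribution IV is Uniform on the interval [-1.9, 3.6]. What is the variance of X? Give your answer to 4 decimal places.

Per component, I: μ=3, E[X²]=12; II: μ=1.5641, E[X²]=6.45694; III: μ=4.4, E[X²]=23.76; IV: μ=0.85, E[X²]=3.24333.
E[X] = 0.0833333·3 + 0.5·1.5641 + 0.333333·4.4 + 0.0833333·0.85 = 2.56955.
E[X²] = 0.0833333·12 + 0.5·6.45694 + 0.333333·23.76 + 0.0833333·3.24333 = 12.4187.
Var(X) = E[X²] − (E[X])² = 12.4187 − 6.60259 = 5.81615.

5.8162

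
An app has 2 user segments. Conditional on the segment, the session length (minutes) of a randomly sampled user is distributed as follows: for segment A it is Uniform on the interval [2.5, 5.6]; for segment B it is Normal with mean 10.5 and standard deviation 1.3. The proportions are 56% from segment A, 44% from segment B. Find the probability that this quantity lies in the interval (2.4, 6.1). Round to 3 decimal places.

Conditional on each segment, P(2.4 < X < 6.1): A: 1; B: 0.00035639.
By total probability, P(2.4 < X < 6.1) = 0.56·1 + 0.44·0.00035639 = 0.560157.

0.560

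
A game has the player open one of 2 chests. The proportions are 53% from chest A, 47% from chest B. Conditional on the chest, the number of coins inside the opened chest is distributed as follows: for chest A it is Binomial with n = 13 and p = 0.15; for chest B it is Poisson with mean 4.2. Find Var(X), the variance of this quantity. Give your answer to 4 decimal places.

4.1135

Per component, A: μ=1.95, E[X²]=5.46; B: μ=4.2, E[X²]=21.84.
E[X] = 0.53·1.95 + 0.47·4.2 = 3.0075.
E[X²] = 0.53·5.46 + 0.47·21.84 = 13.1586.
Var(X) = E[X²] − (E[X])² = 13.1586 − 9.04506 = 4.11354.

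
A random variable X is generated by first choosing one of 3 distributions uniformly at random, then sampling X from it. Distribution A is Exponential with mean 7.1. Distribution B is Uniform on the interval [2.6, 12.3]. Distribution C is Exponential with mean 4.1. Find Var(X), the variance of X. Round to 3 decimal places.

27.281

Per component, A: μ=7.1, E[X²]=100.82; B: μ=7.45, E[X²]=63.3433; C: μ=4.1, E[X²]=33.62.
E[X] = 0.333333·7.1 + 0.333333·7.45 + 0.333333·4.1 = 6.21667.
E[X²] = 0.333333·100.82 + 0.333333·63.3433 + 0.333333·33.62 = 65.9278.
Var(X) = E[X²] − (E[X])² = 65.9278 − 38.6469 = 27.2808.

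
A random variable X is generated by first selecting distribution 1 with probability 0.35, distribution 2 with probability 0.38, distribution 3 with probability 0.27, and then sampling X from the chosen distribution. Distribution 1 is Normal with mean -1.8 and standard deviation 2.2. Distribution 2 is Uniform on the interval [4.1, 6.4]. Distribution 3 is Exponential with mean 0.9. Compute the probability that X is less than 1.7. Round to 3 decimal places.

0.560

Conditional on each component, P(X < 1.7): 1: 0.944185; 2: 0; 3: 0.84876.
By total probability, P(X < 1.7) = 0.35·0.944185 + 0.38·0 + 0.27·0.84876 = 0.55963.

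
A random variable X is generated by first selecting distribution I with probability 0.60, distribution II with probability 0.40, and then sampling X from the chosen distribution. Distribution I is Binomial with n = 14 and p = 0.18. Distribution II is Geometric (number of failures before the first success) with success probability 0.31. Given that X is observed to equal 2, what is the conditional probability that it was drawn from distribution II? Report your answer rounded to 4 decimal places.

0.2653

Likelihoods P(X=2 | ·): I: 0.272491; II: 0.147591.
Posterior ∝ prior × likelihood. Numerator for II: 0.4·0.147591 = 0.0590364.
Normalizing constant: 0.6·0.272491 + 0.4·0.147591 = 0.222531.
P(II | observation) = 0.0590364 / 0.222531 = 0.265295.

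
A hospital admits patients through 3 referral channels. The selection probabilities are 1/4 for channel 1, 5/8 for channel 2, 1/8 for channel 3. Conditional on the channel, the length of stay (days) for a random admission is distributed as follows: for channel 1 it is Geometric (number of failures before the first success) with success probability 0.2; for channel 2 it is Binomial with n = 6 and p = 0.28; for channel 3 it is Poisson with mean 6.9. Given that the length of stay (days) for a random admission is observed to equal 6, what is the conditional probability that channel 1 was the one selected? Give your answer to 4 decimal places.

0.4059

Likelihoods P(X=6 | ·): 1: 0.0524288; 2: 0.00048189; 3: 0.151053.
Posterior ∝ prior × likelihood. Numerator for 1: 0.25·0.0524288 = 0.0131072.
Normalizing constant: 0.25·0.0524288 + 0.625·0.00048189 + 0.125·0.151053 = 0.03229.
P(1 | observation) = 0.0131072 / 0.03229 = 0.405921.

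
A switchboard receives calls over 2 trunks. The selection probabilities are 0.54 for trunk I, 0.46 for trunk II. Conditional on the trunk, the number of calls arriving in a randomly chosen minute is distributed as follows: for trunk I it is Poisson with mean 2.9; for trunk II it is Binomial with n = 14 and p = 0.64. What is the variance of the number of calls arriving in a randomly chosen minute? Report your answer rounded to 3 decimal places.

12.172

Per component, I: μ=2.9, E[X²]=11.31; II: μ=8.96, E[X²]=83.5072.
E[X] = 0.54·2.9 + 0.46·8.96 = 5.6876.
E[X²] = 0.54·11.31 + 0.46·83.5072 = 44.5207.
Var(X) = E[X²] − (E[X])² = 44.5207 − 32.3488 = 12.1719.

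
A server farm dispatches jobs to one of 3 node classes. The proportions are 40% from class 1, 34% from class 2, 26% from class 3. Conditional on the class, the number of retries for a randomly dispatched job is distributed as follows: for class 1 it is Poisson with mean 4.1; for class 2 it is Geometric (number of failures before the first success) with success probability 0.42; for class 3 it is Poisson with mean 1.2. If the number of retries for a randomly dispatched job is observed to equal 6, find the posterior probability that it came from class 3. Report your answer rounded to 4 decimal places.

0.0066

Likelihoods P(X=6 | ·): 1: 0.109336; 2: 0.0159889; 3: 0.00124911.
Posterior ∝ prior × likelihood. Numerator for 3: 0.26·0.00124911 = 0.000324769.
Normalizing constant: 0.4·0.109336 + 0.34·0.0159889 + 0.26·0.00124911 = 0.0494954.
P(3 | observation) = 0.000324769 / 0.0494954 = 0.00656161.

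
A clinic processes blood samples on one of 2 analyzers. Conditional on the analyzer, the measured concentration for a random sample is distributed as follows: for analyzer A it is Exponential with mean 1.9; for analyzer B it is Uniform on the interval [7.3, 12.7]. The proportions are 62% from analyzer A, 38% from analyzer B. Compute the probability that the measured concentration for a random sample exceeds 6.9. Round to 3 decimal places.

Conditional on each analyzer, P(X > 6.9): A: 0.0264743; B: 1.
By total probability, P(X > 6.9) = 0.62·0.0264743 + 0.38·1 = 0.396414.

0.396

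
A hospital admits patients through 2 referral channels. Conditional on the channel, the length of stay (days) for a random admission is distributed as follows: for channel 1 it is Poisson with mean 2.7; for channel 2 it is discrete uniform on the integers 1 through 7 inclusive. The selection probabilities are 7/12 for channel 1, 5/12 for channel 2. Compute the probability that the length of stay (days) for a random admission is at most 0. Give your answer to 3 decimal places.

0.039

Conditional on each channel, P(X ≤ 0): 1: 0.0672055; 2: 0.
By total probability, P(X ≤ 0) = 0.583333·0.0672055 + 0.416667·0 = 0.0392032.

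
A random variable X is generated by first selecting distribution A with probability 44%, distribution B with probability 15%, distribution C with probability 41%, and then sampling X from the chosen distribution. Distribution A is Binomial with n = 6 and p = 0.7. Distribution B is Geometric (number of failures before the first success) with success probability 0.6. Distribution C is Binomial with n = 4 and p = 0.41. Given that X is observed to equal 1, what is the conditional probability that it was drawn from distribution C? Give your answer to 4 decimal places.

Likelihoods P(X=1 | ·): A: 0.010206; B: 0.24; C: 0.336822.
Posterior ∝ prior × likelihood. Numerator for C: 0.41·0.336822 = 0.138097.
Normalizing constant: 0.44·0.010206 + 0.15·0.24 + 0.41·0.336822 = 0.178587.
P(C | observation) = 0.138097 / 0.178587 = 0.773273.

0.7733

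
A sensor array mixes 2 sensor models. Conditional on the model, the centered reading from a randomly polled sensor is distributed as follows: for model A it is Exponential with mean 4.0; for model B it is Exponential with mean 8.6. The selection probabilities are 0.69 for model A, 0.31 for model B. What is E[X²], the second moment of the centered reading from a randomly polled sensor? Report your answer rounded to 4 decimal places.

67.9352

For each component E[X²] = Var + (mean)², giving A: 32; B: 147.92.
Overall E[X²] = 0.69·32 + 0.31·147.92 = 67.9352.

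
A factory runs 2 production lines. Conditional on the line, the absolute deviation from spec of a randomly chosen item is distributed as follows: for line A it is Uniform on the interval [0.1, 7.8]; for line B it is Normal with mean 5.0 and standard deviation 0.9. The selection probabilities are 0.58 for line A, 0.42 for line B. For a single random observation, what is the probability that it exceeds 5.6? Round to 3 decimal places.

0.272

Conditional on each line, P(X > 5.6): A: 0.285714; B: 0.252493.
By total probability, P(X > 5.6) = 0.58·0.285714 + 0.42·0.252493 = 0.271761.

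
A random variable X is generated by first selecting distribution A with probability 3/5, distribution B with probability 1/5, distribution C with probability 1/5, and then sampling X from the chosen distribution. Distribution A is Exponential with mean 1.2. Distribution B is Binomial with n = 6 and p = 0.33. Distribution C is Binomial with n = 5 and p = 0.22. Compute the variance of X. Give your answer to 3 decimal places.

Per component, A: μ=1.2, E[X²]=2.88; B: μ=1.98, E[X²]=5.247; C: μ=1.1, E[X²]=2.068.
E[X] = 0.6·1.2 + 0.2·1.98 + 0.2·1.1 = 1.336.
E[X²] = 0.6·2.88 + 0.2·5.247 + 0.2·2.068 = 3.191.
Var(X) = E[X²] − (E[X])² = 3.191 − 1.7849 = 1.4061.

1.406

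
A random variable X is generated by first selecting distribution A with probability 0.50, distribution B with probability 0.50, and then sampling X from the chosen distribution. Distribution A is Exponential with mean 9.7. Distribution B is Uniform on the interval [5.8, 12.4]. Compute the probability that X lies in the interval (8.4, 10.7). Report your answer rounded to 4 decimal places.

Conditional on each component, P(8.4 < X < 10.7): A: 0.0887962; B: 0.348485.
By total probability, P(8.4 < X < 10.7) = 0.5·0.0887962 + 0.5·0.348485 = 0.218641.

0.2186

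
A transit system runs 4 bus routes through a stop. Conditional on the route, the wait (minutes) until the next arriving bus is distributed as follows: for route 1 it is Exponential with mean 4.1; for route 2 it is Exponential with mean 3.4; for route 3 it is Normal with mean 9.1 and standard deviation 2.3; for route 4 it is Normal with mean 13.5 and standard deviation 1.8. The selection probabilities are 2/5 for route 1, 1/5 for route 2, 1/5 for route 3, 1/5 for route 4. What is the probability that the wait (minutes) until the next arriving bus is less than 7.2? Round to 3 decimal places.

0.548

Conditional on each route, P(X < 7.2): 1: 0.827282; 2: 0.879686; 3: 0.204377; 4: 0.000232629.
By total probability, P(X < 7.2) = 0.4·0.827282 + 0.2·0.879686 + 0.2·0.204377 + 0.2·0.000232629 = 0.547772.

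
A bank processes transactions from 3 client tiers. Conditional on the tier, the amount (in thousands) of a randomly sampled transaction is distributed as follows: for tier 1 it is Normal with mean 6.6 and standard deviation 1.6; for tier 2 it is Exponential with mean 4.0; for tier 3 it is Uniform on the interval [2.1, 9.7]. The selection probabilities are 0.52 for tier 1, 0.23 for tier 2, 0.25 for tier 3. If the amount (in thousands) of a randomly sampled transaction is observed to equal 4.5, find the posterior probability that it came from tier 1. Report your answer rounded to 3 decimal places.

Likelihoods f(4.5 | ·): 1: 0.105371; 2: 0.0811631; 3: 0.131579.
Posterior ∝ prior × likelihood. Numerator for 1: 0.52·0.105371 = 0.0547928.
Normalizing constant: 0.52·0.105371 + 0.23·0.0811631 + 0.25·0.131579 = 0.106355.
P(1 | observation) = 0.0547928 / 0.106355 = 0.515187.

0.515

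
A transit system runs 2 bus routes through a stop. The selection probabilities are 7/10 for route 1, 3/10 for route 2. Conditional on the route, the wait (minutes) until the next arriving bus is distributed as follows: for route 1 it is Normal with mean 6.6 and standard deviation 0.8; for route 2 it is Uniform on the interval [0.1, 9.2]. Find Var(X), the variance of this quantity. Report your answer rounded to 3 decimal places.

3.317

Per component, 1: μ=6.6, E[X²]=44.2; 2: μ=4.65, E[X²]=28.5233.
E[X] = 0.7·6.6 + 0.3·4.65 = 6.015.
E[X²] = 0.7·44.2 + 0.3·28.5233 = 39.497.
Var(X) = E[X²] − (E[X])² = 39.497 − 36.1802 = 3.31678.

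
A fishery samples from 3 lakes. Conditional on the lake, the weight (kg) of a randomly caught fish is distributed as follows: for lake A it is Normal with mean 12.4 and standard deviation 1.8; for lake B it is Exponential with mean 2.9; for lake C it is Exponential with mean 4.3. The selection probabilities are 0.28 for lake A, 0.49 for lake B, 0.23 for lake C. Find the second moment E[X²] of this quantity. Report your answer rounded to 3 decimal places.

For each component E[X²] = Var + (mean)², giving A: 157; B: 16.82; C: 36.98.
Overall E[X²] = 0.28·157 + 0.49·16.82 + 0.23·36.98 = 60.7072.

60.707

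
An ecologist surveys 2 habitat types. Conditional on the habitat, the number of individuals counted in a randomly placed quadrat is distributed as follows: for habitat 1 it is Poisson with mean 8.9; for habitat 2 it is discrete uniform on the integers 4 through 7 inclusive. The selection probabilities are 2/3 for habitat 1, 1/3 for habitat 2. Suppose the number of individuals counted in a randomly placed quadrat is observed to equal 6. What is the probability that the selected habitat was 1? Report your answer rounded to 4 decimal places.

Likelihoods P(X=6 | ·): 1: 0.0941427; 2: 0.25.
Posterior ∝ prior × likelihood. Numerator for 1: 0.666667·0.0941427 = 0.0627618.
Normalizing constant: 0.666667·0.0941427 + 0.333333·0.25 = 0.146095.
P(1 | observation) = 0.0627618 / 0.146095 = 0.429595.

0.4296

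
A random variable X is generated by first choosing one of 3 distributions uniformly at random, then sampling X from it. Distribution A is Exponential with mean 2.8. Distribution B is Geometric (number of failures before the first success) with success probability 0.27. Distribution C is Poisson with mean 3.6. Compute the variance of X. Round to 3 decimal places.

7.313

Per component, A: μ=2.8, E[X²]=15.68; B: μ=2.7037, E[X²]=17.3237; C: μ=3.6, E[X²]=16.56.
E[X] = 0.333333·2.8 + 0.333333·2.7037 + 0.333333·3.6 = 3.03457.
E[X²] = 0.333333·15.68 + 0.333333·17.3237 + 0.333333·16.56 = 16.5212.
Var(X) = E[X²] − (E[X])² = 16.5212 − 9.2086 = 7.31264.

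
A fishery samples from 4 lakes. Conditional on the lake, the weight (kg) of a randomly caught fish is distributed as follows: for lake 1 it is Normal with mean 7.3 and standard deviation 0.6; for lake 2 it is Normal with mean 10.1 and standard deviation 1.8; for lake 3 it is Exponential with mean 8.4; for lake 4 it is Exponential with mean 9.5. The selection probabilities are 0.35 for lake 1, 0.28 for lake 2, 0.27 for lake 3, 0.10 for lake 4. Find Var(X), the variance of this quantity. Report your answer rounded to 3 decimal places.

30.423

Per component, 1: μ=7.3, E[X²]=53.65; 2: μ=10.1, E[X²]=105.25; 3: μ=8.4, E[X²]=141.12; 4: μ=9.5, E[X²]=180.5.
E[X] = 0.35·7.3 + 0.28·10.1 + 0.27·8.4 + 0.1·9.5 = 8.601.
E[X²] = 0.35·53.65 + 0.28·105.25 + 0.27·141.12 + 0.1·180.5 = 104.4.
Var(X) = E[X²] − (E[X])² = 104.4 − 73.9772 = 30.4227.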